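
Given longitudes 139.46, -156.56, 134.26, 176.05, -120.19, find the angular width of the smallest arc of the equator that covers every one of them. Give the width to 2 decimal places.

105.55°

Sort the longitudes: -156.56°, -120.19°, +134.26°, +139.46°, +176.05°.
Eastward gaps between consecutive values (wrapping around): 36.37°, 254.45°, 5.20°, 36.59°, 27.39°.
Largest gap = 254.45° ⇒ minimal covering band is its complement: 360° − 254.45° = 105.55°.
Band runs from +134.26° eastward to -120.19°, crossing the antimeridian.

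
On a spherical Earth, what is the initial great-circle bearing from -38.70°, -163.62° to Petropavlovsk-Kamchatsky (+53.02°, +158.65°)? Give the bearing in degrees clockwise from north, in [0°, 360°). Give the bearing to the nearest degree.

338°

Δλ = 158.65 − -163.62 = 322.27°; wrapped into (−180°, 180°]: -37.73°.
θ = atan2( sin Δλ · cos φ₂ , cos φ₁ · sin φ₂ − sin φ₁ · cos φ₂ · cos Δλ )
  = atan2(-0.36810, 0.92091) = -21.788° → normalised to [0°, 360°): 338.212°.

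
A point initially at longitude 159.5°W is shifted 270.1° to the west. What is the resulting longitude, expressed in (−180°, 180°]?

Start at -159.5°; shift −270.1° → -429.6°.
-429.6° lies outside (−180°, 180°]; add 360° → -69.6°.

69.6°W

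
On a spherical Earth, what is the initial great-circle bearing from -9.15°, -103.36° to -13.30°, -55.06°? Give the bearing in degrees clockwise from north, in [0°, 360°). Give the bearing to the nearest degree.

Δλ = -55.06 − -103.36 = 48.30°.
θ = atan2( sin Δλ · cos φ₂ , cos φ₁ · sin φ₂ − sin φ₁ · cos φ₂ · cos Δλ )
  = atan2(0.72661, -0.12417) = 99.698° → normalised to [0°, 360°): 99.698°.

100°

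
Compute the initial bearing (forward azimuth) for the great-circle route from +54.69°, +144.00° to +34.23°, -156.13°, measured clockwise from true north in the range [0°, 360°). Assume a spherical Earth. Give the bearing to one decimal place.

Δλ = -156.13 − 144.00 = -300.13°; wrapped into (−180°, 180°]: 59.87°.
θ = atan2( sin Δλ · cos φ₂ , cos φ₁ · sin φ₂ − sin φ₁ · cos φ₂ · cos Δλ )
  = atan2(0.71508, -0.01353) = 91.084° → normalised to [0°, 360°): 91.084°.

91.1°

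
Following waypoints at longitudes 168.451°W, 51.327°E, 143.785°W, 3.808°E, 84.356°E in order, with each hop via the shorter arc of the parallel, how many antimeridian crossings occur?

2

Leg 1: -168.451° → +51.327°, shortest Δλ = -140.222° (west) — crosses 180°.
Leg 2: +51.327° → -143.785°, shortest Δλ = 164.888° (east) — crosses 180°.
Leg 3: -143.785° → +3.808°, shortest Δλ = 147.593° (east) — does not cross 180°.
Leg 4: +3.808° → +84.356°, shortest Δλ = 80.548° (east) — does not cross 180°.
Total crossings: 2.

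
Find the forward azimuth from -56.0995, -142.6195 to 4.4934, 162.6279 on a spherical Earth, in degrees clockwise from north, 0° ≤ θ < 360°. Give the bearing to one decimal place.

Δλ = 162.6279 − -142.6195 = 305.2474°; wrapped into (−180°, 180°]: -54.7526°.
θ = atan2( sin Δλ · cos φ₂ , cos φ₁ · sin φ₂ − sin φ₁ · cos φ₂ · cos Δλ )
  = atan2(-0.81416, 0.52123) = -57.372° → normalised to [0°, 360°): 302.628°.

302.6°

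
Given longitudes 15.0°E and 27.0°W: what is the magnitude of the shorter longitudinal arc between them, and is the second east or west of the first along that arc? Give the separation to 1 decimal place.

Raw difference: -27.0 − 15.0 = -42.0°.
Normalise into (−180°, 180°]: -42.0° stays -42.0°.
Negative ⇒ the second point lies to the west; separation 42.0°.

42.0° west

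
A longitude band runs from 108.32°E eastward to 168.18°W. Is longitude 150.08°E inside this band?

Band width going east from +108.32° to -168.18°: ((-168.18 − 108.32) mod 360) = 83.50°.
Offset of +150.08° east of the west edge: ((150.08 − 108.32) mod 360) = 41.76°.
41.76° ≤ 83.50° ⇒ inside.

Yes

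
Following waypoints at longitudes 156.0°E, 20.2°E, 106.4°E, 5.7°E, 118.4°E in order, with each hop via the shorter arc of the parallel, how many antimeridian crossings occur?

Leg 1: +156.0° → +20.2°, shortest Δλ = -135.8° (west) — does not cross 180°.
Leg 2: +20.2° → +106.4°, shortest Δλ = 86.2° (east) — does not cross 180°.
Leg 3: +106.4° → +5.7°, shortest Δλ = -100.7° (west) — does not cross 180°.
Leg 4: +5.7° → +118.4°, shortest Δλ = 112.7° (east) — does not cross 180°.
Total crossings: 0.

0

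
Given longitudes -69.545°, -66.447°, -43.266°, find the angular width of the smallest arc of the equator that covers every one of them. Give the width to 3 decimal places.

26.279°

Sort the longitudes: -69.545°, -66.447°, -43.266°.
Eastward gaps between consecutive values (wrapping around): 3.098°, 23.181°, 333.721°.
Largest gap = 333.721° ⇒ minimal covering band is its complement: 360° − 333.721° = 26.279°.
Band runs from -69.545° eastward to -43.266°.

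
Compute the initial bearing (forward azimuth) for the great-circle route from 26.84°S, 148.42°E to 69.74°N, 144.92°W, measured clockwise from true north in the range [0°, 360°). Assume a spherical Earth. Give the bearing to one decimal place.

Δλ = -144.92 − 148.42 = -293.34°; wrapped into (−180°, 180°]: 66.66°.
θ = atan2( sin Δλ · cos φ₂ , cos φ₁ · sin φ₂ − sin φ₁ · cos φ₂ · cos Δλ )
  = atan2(0.31794, 0.89901) = 19.477° → normalised to [0°, 360°): 19.477°.

19.5°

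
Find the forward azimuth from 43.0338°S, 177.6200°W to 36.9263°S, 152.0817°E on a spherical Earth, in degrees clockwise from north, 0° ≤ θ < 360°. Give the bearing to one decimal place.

Δλ = 152.0817 − -177.6200 = 329.7017°; wrapped into (−180°, 180°]: -30.2983°.
θ = atan2( sin Δλ · cos φ₂ , cos φ₁ · sin φ₂ − sin φ₁ · cos φ₂ · cos Δλ )
  = atan2(-0.40330, 0.03188) = -85.480° → normalised to [0°, 360°): 274.520°.

274.5°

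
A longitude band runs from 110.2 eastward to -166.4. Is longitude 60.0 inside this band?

Band width going east from +110.2° to -166.4°: ((-166.4 − 110.2) mod 360) = 83.4°.
Offset of +60.0° east of the west edge: ((60.0 − 110.2) mod 360) = 309.8°.
309.8° > 83.4° ⇒ outside.

No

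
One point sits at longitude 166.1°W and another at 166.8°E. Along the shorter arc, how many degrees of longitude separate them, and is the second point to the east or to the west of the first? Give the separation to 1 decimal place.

Raw difference: 166.8 − -166.1 = 332.9°.
Normalise into (−180°, 180°]: 332.9° − 360° = -27.1°.
Negative ⇒ the second point lies to the west; separation 27.1°.

27.1° west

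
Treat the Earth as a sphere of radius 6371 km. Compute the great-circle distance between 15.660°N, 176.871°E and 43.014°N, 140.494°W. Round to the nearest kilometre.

5049 km

Δλ = -140.494 − 176.871 = -317.365°; wrapped into (−180°, 180°]: 42.635°.
Δφ = 43.014 − 15.660 = 27.354°.
a = sin²(Δφ/2) + cos φ₁ · cos φ₂ · sin²(Δλ/2) = 0.148953.
c = 2·atan2(√a, √(1−a)) = 0.79246 rad → d = 6371·c ≈ 5048.78 km.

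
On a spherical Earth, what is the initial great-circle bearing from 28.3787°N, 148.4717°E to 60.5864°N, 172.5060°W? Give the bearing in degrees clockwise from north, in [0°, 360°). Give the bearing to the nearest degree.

Δλ = -172.5060 − 148.4717 = -320.9777°; wrapped into (−180°, 180°]: 39.0223°.
θ = atan2( sin Δλ · cos φ₂ , cos φ₁ · sin φ₂ − sin φ₁ · cos φ₂ · cos Δλ )
  = atan2(0.30921, 0.58507) = 27.857° → normalised to [0°, 360°): 27.857°.

28°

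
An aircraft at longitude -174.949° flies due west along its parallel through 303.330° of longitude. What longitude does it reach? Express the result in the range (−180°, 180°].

Start at -174.949°; shift −303.330° → -478.279°.
-478.279° lies outside (−180°, 180°]; add 360° → -118.279°.

-118.279°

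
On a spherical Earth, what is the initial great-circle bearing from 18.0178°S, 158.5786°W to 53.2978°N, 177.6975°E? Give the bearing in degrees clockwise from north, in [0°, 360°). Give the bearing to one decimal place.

345.5°

Δλ = 177.6975 − -158.5786 = 336.2761°; wrapped into (−180°, 180°]: -23.7239°.
θ = atan2( sin Δλ · cos φ₂ , cos φ₁ · sin φ₂ − sin φ₁ · cos φ₂ · cos Δλ )
  = atan2(-0.24045, 0.93168) = -14.472° → normalised to [0°, 360°): 345.528°.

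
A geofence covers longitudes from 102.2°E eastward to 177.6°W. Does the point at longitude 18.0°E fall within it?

Band width going east from +102.2° to -177.6°: ((-177.6 − 102.2) mod 360) = 80.2°.
Offset of +18.0° east of the west edge: ((18.0 − 102.2) mod 360) = 275.8°.
275.8° > 80.2° ⇒ outside.

No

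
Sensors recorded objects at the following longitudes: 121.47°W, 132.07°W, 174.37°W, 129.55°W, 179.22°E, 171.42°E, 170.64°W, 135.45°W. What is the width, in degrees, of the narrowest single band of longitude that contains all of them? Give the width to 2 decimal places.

67.11°

Sort the longitudes: -174.37°, -170.64°, -135.45°, -132.07°, -129.55°, -121.47°, +171.42°, +179.22°.
Eastward gaps between consecutive values (wrapping around): 3.73°, 35.19°, 3.38°, 2.52°, 8.08°, 292.89°, 7.80°, 6.41°.
Largest gap = 292.89° ⇒ minimal covering band is its complement: 360° − 292.89° = 67.11°.
Band runs from +171.42° eastward to -121.47°, crossing the antimeridian.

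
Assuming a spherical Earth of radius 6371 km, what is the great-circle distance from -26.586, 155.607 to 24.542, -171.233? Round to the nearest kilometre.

6708 km

Δλ = -171.233 − 155.607 = -326.840°; wrapped into (−180°, 180°]: 33.160°.
Δφ = 24.542 − -26.586 = 51.128°.
a = sin²(Δφ/2) + cos φ₁ · cos φ₂ · sin²(Δλ/2) = 0.252447.
c = 2·atan2(√a, √(1−a)) = 1.05284 rad → d = 6371·c ≈ 6707.64 km.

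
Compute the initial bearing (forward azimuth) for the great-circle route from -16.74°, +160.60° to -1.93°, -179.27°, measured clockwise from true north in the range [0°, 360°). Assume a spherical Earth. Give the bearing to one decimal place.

Δλ = -179.27 − 160.60 = -339.87°; wrapped into (−180°, 180°]: 20.13°.
θ = atan2( sin Δλ · cos φ₂ , cos φ₁ · sin φ₂ − sin φ₁ · cos φ₂ · cos Δλ )
  = atan2(0.34396, 0.23803) = 55.315° → normalised to [0°, 360°): 55.315°.

55.3°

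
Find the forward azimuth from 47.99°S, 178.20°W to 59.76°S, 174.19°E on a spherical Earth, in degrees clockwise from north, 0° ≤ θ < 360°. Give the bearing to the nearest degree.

198°

Δλ = 174.19 − -178.20 = 352.39°; wrapped into (−180°, 180°]: -7.61°.
θ = atan2( sin Δλ · cos φ₂ , cos φ₁ · sin φ₂ − sin φ₁ · cos φ₂ · cos Δλ )
  = atan2(-0.06669, -0.20728) = -162.164° → normalised to [0°, 360°): 197.836°.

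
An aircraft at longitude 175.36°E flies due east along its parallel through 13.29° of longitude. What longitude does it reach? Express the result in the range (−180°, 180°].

171.35°W

Start at +175.36°; shift +13.29° → +188.65°.
+188.65° lies outside (−180°, 180°]; subtract 360° → -171.35°.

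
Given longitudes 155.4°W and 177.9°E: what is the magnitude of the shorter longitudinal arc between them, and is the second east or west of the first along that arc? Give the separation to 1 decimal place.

26.7° west

Raw difference: 177.9 − -155.4 = 333.3°.
Normalise into (−180°, 180°]: 333.3° − 360° = -26.7°.
Negative ⇒ the second point lies to the west; separation 26.7°.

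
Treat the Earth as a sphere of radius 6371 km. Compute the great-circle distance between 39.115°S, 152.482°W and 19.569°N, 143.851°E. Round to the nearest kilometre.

Δλ = 143.851 − -152.482 = 296.333°; wrapped into (−180°, 180°]: -63.667°.
Δφ = 19.569 − -39.115 = 58.684°.
a = sin²(Δφ/2) + cos φ₁ · cos φ₂ · sin²(Δλ/2) = 0.443508.
c = 2·atan2(√a, √(1−a)) = 1.45757 rad → d = 6371·c ≈ 9286.18 km.

9286 km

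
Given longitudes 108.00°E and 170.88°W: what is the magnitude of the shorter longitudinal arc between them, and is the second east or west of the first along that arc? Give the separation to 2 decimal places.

81.12° east

Raw difference: -170.88 − 108.00 = -278.88°.
Normalise into (−180°, 180°]: -278.88° + 360° = 81.12°.
Positive ⇒ the second point lies to the east; separation 81.12°.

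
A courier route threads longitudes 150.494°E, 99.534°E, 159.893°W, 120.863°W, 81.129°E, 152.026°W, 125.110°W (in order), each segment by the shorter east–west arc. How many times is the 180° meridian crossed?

Leg 1: +150.494° → +99.534°, shortest Δλ = -50.96° (west) — does not cross 180°.
Leg 2: +99.534° → -159.893°, shortest Δλ = 100.573° (east) — crosses 180°.
Leg 3: -159.893° → -120.863°, shortest Δλ = 39.03° (east) — does not cross 180°.
Leg 4: -120.863° → +81.129°, shortest Δλ = -158.008° (west) — crosses 180°.
Leg 5: +81.129° → -152.026°, shortest Δλ = 126.845° (east) — crosses 180°.
Leg 6: -152.026° → -125.110°, shortest Δλ = 26.916° (east) — does not cross 180°.
Total crossings: 3.

3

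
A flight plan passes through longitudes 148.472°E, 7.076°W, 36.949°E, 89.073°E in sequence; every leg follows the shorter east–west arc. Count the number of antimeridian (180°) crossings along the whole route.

Leg 1: +148.472° → -7.076°, shortest Δλ = -155.548° (west) — does not cross 180°.
Leg 2: -7.076° → +36.949°, shortest Δλ = 44.025° (east) — does not cross 180°.
Leg 3: +36.949° → +89.073°, shortest Δλ = 52.124° (east) — does not cross 180°.
Total crossings: 0.

0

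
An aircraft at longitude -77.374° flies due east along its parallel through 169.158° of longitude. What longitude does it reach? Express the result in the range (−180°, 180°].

Start at -77.374°; shift +169.158° → +91.784°.
+91.784° already lies in (−180°, 180°].

+91.784°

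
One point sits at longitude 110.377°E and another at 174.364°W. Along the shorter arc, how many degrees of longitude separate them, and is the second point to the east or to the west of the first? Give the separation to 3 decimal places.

75.259° east

Raw difference: -174.364 − 110.377 = -284.741°.
Normalise into (−180°, 180°]: -284.741° + 360° = 75.259°.
Positive ⇒ the second point lies to the east; separation 75.259°.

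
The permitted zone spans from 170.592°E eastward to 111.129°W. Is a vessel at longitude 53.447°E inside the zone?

No

Band width going east from +170.592° to -111.129°: ((-111.129 − 170.592) mod 360) = 78.279°.
Offset of +53.447° east of the west edge: ((53.447 − 170.592) mod 360) = 242.855°.
242.855° > 78.279° ⇒ outside.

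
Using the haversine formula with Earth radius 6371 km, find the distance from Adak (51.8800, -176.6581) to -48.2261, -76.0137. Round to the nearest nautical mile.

7896 nmi

Δλ = -76.0137 − -176.6581 = 100.6444°.
Δφ = -48.2261 − 51.8800 = -100.1061°.
a = sin²(Δφ/2) + cos φ₁ · cos φ₂ · sin²(Δλ/2) = 0.831341.
c = 2·atan2(√a, √(1−a)) = 2.29519 rad → d = 6371·c ≈ 14622.66 km ≈ 7895.61 nmi.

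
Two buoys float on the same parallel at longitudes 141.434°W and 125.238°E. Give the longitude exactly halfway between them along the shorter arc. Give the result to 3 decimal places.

Signed shortest Δλ from -141.434° to +125.238° is -93.328°.
Midpoint longitude = -141.434° + (-93.328°)/2 = -141.434° − 46.664° = -188.098°.
Normalise into (−180°, 180°]: +171.902°.
(The naïve average (-141.434 + +125.238)/2 = -8.098° is on the wrong side of the globe.)

171.902°E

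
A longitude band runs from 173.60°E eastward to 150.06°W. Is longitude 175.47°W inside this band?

Band width going east from +173.60° to -150.06°: ((-150.06 − 173.60) mod 360) = 36.34°.
Offset of -175.47° east of the west edge: ((-175.47 − 173.60) mod 360) = 10.93°.
10.93° ≤ 36.34° ⇒ inside.

Yes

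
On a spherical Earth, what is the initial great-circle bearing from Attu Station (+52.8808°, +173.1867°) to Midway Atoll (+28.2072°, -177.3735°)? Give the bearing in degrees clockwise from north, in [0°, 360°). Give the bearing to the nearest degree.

160°

Δλ = -177.3735 − 173.1867 = -350.5602°; wrapped into (−180°, 180°]: 9.4398°.
θ = atan2( sin Δλ · cos φ₂ , cos φ₁ · sin φ₂ − sin φ₁ · cos φ₂ · cos Δλ )
  = atan2(0.14453, -0.40793) = 160.490° → normalised to [0°, 360°): 160.490°.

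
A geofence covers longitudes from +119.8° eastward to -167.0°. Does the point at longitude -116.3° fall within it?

Band width going east from +119.8° to -167.0°: ((-167.0 − 119.8) mod 360) = 73.2°.
Offset of -116.3° east of the west edge: ((-116.3 − 119.8) mod 360) = 123.9°.
123.9° > 73.2° ⇒ outside.

No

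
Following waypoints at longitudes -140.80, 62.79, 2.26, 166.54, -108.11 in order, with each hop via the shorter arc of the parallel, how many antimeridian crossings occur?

Leg 1: -140.80° → +62.79°, shortest Δλ = -156.41° (west) — crosses 180°.
Leg 2: +62.79° → +2.26°, shortest Δλ = -60.53° (west) — does not cross 180°.
Leg 3: +2.26° → +166.54°, shortest Δλ = 164.28° (east) — does not cross 180°.
Leg 4: +166.54° → -108.11°, shortest Δλ = 85.35° (east) — crosses 180°.
Total crossings: 2.

2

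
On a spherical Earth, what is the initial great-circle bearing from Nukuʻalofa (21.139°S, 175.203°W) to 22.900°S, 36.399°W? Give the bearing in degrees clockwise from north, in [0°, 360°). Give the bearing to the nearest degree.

135°

Δλ = -36.399 − -175.203 = 138.804°.
θ = atan2( sin Δλ · cos φ₂ , cos φ₁ · sin φ₂ − sin φ₁ · cos φ₂ · cos Δλ )
  = atan2(0.60673, -0.61291) = 135.291° → normalised to [0°, 360°): 135.291°.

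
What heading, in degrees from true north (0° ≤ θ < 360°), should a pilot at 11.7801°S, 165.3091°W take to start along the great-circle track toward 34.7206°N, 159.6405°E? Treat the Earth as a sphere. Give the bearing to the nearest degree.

Δλ = 159.6405 − -165.3091 = 324.9496°; wrapped into (−180°, 180°]: -35.0504°.
θ = atan2( sin Δλ · cos φ₂ , cos φ₁ · sin φ₂ − sin φ₁ · cos φ₂ · cos Δλ )
  = atan2(-0.47204, 0.69495) = -34.186° → normalised to [0°, 360°): 325.814°.

326°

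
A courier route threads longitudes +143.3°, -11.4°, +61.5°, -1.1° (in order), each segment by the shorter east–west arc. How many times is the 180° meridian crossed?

0

Leg 1: +143.3° → -11.4°, shortest Δλ = -154.7° (west) — does not cross 180°.
Leg 2: -11.4° → +61.5°, shortest Δλ = 72.9° (east) — does not cross 180°.
Leg 3: +61.5° → -1.1°, shortest Δλ = -62.6° (west) — does not cross 180°.
Total crossings: 0.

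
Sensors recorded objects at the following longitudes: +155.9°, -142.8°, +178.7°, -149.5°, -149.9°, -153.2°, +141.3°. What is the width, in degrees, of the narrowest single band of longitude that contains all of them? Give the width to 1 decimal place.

75.9°

Sort the longitudes: -153.2°, -149.9°, -149.5°, -142.8°, +141.3°, +155.9°, +178.7°.
Eastward gaps between consecutive values (wrapping around): 3.3°, 0.4°, 6.7°, 284.1°, 14.6°, 22.8°, 28.1°.
Largest gap = 284.1° ⇒ minimal covering band is its complement: 360° − 284.1° = 75.9°.
Band runs from +141.3° eastward to -142.8°, crossing the antimeridian.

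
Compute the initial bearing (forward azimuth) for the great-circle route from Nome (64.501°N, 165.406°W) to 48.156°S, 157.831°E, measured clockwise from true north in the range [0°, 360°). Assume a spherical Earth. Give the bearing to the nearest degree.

206°

Δλ = 157.831 − -165.406 = 323.237°; wrapped into (−180°, 180°]: -36.763°.
θ = atan2( sin Δλ · cos φ₂ , cos φ₁ · sin φ₂ − sin φ₁ · cos φ₂ · cos Δλ )
  = atan2(-0.39927, -0.80308) = -153.565° → normalised to [0°, 360°): 206.435°.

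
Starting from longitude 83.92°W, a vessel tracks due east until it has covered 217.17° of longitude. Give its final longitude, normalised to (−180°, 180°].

133.25°E

Start at -83.92°; shift +217.17° → +133.25°.
+133.25° already lies in (−180°, 180°].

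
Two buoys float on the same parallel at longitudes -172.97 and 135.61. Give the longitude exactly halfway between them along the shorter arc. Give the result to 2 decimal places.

Signed shortest Δλ from -172.97° to +135.61° is -51.42°.
Midpoint longitude = -172.97° + (-51.42°)/2 = -172.97° − 25.71° = -198.68°.
Normalise into (−180°, 180°]: +161.32°.
(The naïve average (-172.97 + +135.61)/2 = -18.68° is on the wrong side of the globe.)

+161.32°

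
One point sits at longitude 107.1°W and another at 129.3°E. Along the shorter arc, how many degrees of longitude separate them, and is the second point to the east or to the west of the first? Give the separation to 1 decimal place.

123.6° west

Raw difference: 129.3 − -107.1 = 236.4°.
Normalise into (−180°, 180°]: 236.4° − 360° = -123.6°.
Negative ⇒ the second point lies to the west; separation 123.6°.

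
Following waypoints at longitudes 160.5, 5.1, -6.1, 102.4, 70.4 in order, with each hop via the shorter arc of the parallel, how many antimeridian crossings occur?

Leg 1: +160.5° → +5.1°, shortest Δλ = -155.4° (west) — does not cross 180°.
Leg 2: +5.1° → -6.1°, shortest Δλ = -11.2° (west) — does not cross 180°.
Leg 3: -6.1° → +102.4°, shortest Δλ = 108.5° (east) — does not cross 180°.
Leg 4: +102.4° → +70.4°, shortest Δλ = -32.0° (west) — does not cross 180°.
Total crossings: 0.

0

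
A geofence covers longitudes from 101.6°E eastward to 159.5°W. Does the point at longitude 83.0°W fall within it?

Band width going east from +101.6° to -159.5°: ((-159.5 − 101.6) mod 360) = 98.9°.
Offset of -83.0° east of the west edge: ((-83.0 − 101.6) mod 360) = 175.4°.
175.4° > 98.9° ⇒ outside.

No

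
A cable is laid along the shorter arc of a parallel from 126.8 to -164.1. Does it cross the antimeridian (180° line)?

Naïve |-164.1 − 126.8| = 290.9° > 180°, so the shorter arc goes the other way round — across 180°.
Signed shortest Δλ = ((-164.1 − 126.8 + 180) mod 360) − 180 = 69.1°.
Going east by 69.1° from +126.8° passes through 180° before reaching -164.1°.

Yes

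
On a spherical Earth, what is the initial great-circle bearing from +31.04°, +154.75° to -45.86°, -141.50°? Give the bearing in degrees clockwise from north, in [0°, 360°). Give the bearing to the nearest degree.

141°

Δλ = -141.50 − 154.75 = -296.25°; wrapped into (−180°, 180°]: 63.75°.
θ = atan2( sin Δλ · cos φ₂ , cos φ₁ · sin φ₂ − sin φ₁ · cos φ₂ · cos Δλ )
  = atan2(0.62459, -0.77370) = 141.087° → normalised to [0°, 360°): 141.087°.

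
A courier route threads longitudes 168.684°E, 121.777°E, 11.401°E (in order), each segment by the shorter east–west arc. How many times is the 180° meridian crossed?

0

Leg 1: +168.684° → +121.777°, shortest Δλ = -46.907° (west) — does not cross 180°.
Leg 2: +121.777° → +11.401°, shortest Δλ = -110.376° (west) — does not cross 180°.
Total crossings: 0.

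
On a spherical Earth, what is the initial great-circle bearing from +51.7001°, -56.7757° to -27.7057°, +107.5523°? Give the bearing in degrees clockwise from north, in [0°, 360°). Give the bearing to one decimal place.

Δλ = 107.5523 − -56.7757 = 164.3280°.
θ = atan2( sin Δλ · cos φ₂ , cos φ₁ · sin φ₂ − sin φ₁ · cos φ₂ · cos Δλ )
  = atan2(0.23916, 0.38082) = 32.129° → normalised to [0°, 360°): 32.129°.

32.1°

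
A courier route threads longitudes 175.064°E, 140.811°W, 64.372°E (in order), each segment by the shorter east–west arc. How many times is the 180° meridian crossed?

Leg 1: +175.064° → -140.811°, shortest Δλ = 44.125° (east) — crosses 180°.
Leg 2: -140.811° → +64.372°, shortest Δλ = -154.817° (west) — crosses 180°.
Total crossings: 2.

2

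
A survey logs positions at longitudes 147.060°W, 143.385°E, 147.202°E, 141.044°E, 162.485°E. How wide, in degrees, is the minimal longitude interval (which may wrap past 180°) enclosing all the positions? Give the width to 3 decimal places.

Sort the longitudes: -147.060°, +141.044°, +143.385°, +147.202°, +162.485°.
Eastward gaps between consecutive values (wrapping around): 288.104°, 2.341°, 3.817°, 15.283°, 50.455°.
Largest gap = 288.104° ⇒ minimal covering band is its complement: 360° − 288.104° = 71.896°.
Band runs from +141.044° eastward to -147.060°, crossing the antimeridian.

71.896°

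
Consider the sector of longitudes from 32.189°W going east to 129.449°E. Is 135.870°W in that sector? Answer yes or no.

Band width going east from -32.189° to +129.449°: ((129.449 − -32.189) mod 360) = 161.638°.
Offset of -135.870° east of the west edge: ((-135.870 − -32.189) mod 360) = 256.319°.
256.319° > 161.638° ⇒ outside.

No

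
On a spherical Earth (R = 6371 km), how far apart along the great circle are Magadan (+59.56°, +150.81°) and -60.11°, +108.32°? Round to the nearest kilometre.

Δλ = 108.32 − 150.81 = -42.49°.
Δφ = -60.11 − 59.56 = -119.67°.
a = sin²(Δφ/2) + cos φ₁ · cos φ₂ · sin²(Δλ/2) = 0.780652.
c = 2·atan2(√a, √(1−a)) = 2.16676 rad → d = 6371·c ≈ 13804.42 km.

13804 km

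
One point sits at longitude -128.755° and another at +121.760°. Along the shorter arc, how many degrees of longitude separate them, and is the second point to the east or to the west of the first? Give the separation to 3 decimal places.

109.485° west

Raw difference: 121.760 − -128.755 = 250.515°.
Normalise into (−180°, 180°]: 250.515° − 360° = -109.485°.
Negative ⇒ the second point lies to the west; separation 109.485°.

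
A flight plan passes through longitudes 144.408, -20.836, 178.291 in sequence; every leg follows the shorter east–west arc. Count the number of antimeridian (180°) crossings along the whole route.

1

Leg 1: +144.408° → -20.836°, shortest Δλ = -165.244° (west) — does not cross 180°.
Leg 2: -20.836° → +178.291°, shortest Δλ = -160.873° (west) — crosses 180°.
Total crossings: 1.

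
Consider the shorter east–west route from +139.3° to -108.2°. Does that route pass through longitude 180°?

Naïve |-108.2 − 139.3| = 247.5° > 180°, so the shorter arc goes the other way round — across 180°.
Signed shortest Δλ = ((-108.2 − 139.3 + 180) mod 360) − 180 = 112.5°.
Going east by 112.5° from +139.3° passes through 180° before reaching -108.2°.

Yes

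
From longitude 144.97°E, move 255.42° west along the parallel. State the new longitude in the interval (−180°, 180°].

Start at +144.97°; shift −255.42° → -110.45°.
-110.45° already lies in (−180°, 180°].

110.45°W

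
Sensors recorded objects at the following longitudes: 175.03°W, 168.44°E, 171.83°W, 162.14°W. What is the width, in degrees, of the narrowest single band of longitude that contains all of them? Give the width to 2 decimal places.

Sort the longitudes: -175.03°, -171.83°, -162.14°, +168.44°.
Eastward gaps between consecutive values (wrapping around): 3.20°, 9.69°, 330.58°, 16.53°.
Largest gap = 330.58° ⇒ minimal covering band is its complement: 360° − 330.58° = 29.42°.
Band runs from +168.44° eastward to -162.14°, crossing the antimeridian.

29.42°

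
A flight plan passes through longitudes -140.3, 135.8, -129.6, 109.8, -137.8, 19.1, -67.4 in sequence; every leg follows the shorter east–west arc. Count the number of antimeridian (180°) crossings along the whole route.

4

Leg 1: -140.3° → +135.8°, shortest Δλ = -83.9° (west) — crosses 180°.
Leg 2: +135.8° → -129.6°, shortest Δλ = 94.6° (east) — crosses 180°.
Leg 3: -129.6° → +109.8°, shortest Δλ = -120.6° (west) — crosses 180°.
Leg 4: +109.8° → -137.8°, shortest Δλ = 112.4° (east) — crosses 180°.
Leg 5: -137.8° → +19.1°, shortest Δλ = 156.9° (east) — does not cross 180°.
Leg 6: +19.1° → -67.4°, shortest Δλ = -86.5° (west) — does not cross 180°.
Total crossings: 4.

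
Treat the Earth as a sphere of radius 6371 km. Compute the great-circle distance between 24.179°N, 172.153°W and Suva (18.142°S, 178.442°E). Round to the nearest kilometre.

4815 km

Δλ = 178.442 − -172.153 = 350.595°; wrapped into (−180°, 180°]: -9.405°.
Δφ = -18.142 − 24.179 = -42.321°.
a = sin²(Δφ/2) + cos φ₁ · cos φ₂ · sin²(Δλ/2) = 0.136134.
c = 2·atan2(√a, √(1−a)) = 0.75579 rad → d = 6371·c ≈ 4815.13 km.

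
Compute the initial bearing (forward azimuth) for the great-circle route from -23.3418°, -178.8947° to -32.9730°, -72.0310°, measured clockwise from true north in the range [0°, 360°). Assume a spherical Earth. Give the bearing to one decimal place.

Δλ = -72.0310 − -178.8947 = 106.8637°.
θ = atan2( sin Δλ · cos φ₂ , cos φ₁ · sin φ₂ − sin φ₁ · cos φ₂ · cos Δλ )
  = atan2(0.80285, -0.59613) = 126.594° → normalised to [0°, 360°): 126.594°.

126.6°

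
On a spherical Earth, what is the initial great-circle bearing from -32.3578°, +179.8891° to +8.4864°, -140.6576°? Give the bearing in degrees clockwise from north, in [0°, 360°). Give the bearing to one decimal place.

Δλ = -140.6576 − 179.8891 = -320.5467°; wrapped into (−180°, 180°]: 39.4533°.
θ = atan2( sin Δλ · cos φ₂ , cos φ₁ · sin φ₂ − sin φ₁ · cos φ₂ · cos Δλ )
  = atan2(0.62849, 0.53339) = 49.679° → normalised to [0°, 360°): 49.679°.

49.7°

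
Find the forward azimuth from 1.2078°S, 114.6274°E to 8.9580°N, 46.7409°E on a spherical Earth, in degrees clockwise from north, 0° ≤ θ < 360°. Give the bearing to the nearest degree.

Δλ = 46.7409 − 114.6274 = -67.8865°.
θ = atan2( sin Δλ · cos φ₂ , cos φ₁ · sin φ₂ − sin φ₁ · cos φ₂ · cos Δλ )
  = atan2(-0.91514, 0.16351) = -79.870° → normalised to [0°, 360°): 280.130°.

280°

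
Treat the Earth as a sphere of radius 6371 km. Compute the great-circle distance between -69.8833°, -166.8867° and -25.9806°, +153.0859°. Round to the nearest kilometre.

Δλ = 153.0859 − -166.8867 = 319.9726°; wrapped into (−180°, 180°]: -40.0274°.
Δφ = -25.9806 − -69.8833 = 43.9027°.
a = sin²(Δφ/2) + cos φ₁ · cos φ₂ · sin²(Δλ/2) = 0.175955.
c = 2·atan2(√a, √(1−a)) = 0.86572 rad → d = 6371·c ≈ 5515.52 km.

5516 km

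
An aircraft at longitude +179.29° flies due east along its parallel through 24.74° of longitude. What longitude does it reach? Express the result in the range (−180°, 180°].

-155.97°

Start at +179.29°; shift +24.74° → +204.03°.
+204.03° lies outside (−180°, 180°]; subtract 360° → -155.97°.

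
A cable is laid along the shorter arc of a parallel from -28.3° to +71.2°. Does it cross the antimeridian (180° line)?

No

Signed shortest Δλ = ((71.2 − -28.3 + 180) mod 360) − 180 = 99.5°.
Going east by 99.5° from -28.3° reaches +71.2° without touching 180°.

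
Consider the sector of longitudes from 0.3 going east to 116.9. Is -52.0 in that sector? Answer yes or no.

Band width going east from +0.3° to +116.9°: ((116.9 − 0.3) mod 360) = 116.6°.
Offset of -52.0° east of the west edge: ((-52.0 − 0.3) mod 360) = 307.7°.
307.7° > 116.6° ⇒ outside.

No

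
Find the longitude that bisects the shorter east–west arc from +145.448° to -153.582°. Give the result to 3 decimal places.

+175.933°

Signed shortest Δλ from +145.448° to -153.582° is +60.970°.
Midpoint longitude = +145.448° + (+60.970°)/2 = +145.448° + 30.485° = +175.933°.
(The naïve average (+145.448 + -153.582)/2 = -4.067° is on the wrong side of the globe.)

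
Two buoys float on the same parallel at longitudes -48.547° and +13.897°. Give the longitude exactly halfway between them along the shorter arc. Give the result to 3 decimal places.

Signed shortest Δλ from -48.547° to +13.897° is +62.444°.
Midpoint longitude = -48.547° + (+62.444°)/2 = -48.547° + 31.222° = -17.325°.

-17.325°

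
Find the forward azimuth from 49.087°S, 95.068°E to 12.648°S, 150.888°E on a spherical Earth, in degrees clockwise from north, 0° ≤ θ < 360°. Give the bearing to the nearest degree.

71°

Δλ = 150.888 − 95.068 = 55.820°.
θ = atan2( sin Δλ · cos φ₂ , cos φ₁ · sin φ₂ − sin φ₁ · cos φ₂ · cos Δλ )
  = atan2(0.80720, 0.27085) = 71.451° → normalised to [0°, 360°): 71.451°.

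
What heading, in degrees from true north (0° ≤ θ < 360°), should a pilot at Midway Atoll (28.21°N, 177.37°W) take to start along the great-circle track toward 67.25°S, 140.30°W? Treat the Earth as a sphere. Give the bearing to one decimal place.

Δλ = -140.30 − -177.37 = 37.07°.
θ = atan2( sin Δλ · cos φ₂ , cos φ₁ · sin φ₂ − sin φ₁ · cos φ₂ · cos Δλ )
  = atan2(0.23311, -0.95852) = 166.331° → normalised to [0°, 360°): 166.331°.

166.3°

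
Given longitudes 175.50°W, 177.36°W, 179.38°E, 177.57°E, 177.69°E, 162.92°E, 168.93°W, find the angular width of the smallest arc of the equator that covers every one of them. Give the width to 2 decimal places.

28.15°

Sort the longitudes: -177.36°, -175.50°, -168.93°, +162.92°, +177.57°, +177.69°, +179.38°.
Eastward gaps between consecutive values (wrapping around): 1.86°, 6.57°, 331.85°, 14.65°, 0.12°, 1.69°, 3.26°.
Largest gap = 331.85° ⇒ minimal covering band is its complement: 360° − 331.85° = 28.15°.
Band runs from +162.92° eastward to -168.93°, crossing the antimeridian.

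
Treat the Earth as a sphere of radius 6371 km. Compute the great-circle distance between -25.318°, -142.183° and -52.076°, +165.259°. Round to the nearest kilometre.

Δλ = 165.259 − -142.183 = 307.442°; wrapped into (−180°, 180°]: -52.558°.
Δφ = -52.076 − -25.318 = -26.758°.
a = sin²(Δφ/2) + cos φ₁ · cos φ₂ · sin²(Δλ/2) = 0.162447.
c = 2·atan2(√a, √(1−a)) = 0.82969 rad → d = 6371·c ≈ 5285.95 km.

5286 km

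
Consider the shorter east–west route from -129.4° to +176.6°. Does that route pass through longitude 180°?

Naïve |176.6 − -129.4| = 306.0° > 180°, so the shorter arc goes the other way round — across 180°.
Signed shortest Δλ = ((176.6 − -129.4 + 180) mod 360) − 180 = -54.0°.
Going west by 54.0° from -129.4° passes through 180° before reaching +176.6°.

Yes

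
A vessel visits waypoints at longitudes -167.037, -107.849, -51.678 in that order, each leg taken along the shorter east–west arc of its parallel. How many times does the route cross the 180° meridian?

0

Leg 1: -167.037° → -107.849°, shortest Δλ = 59.188° (east) — does not cross 180°.
Leg 2: -107.849° → -51.678°, shortest Δλ = 56.171° (east) — does not cross 180°.
Total crossings: 0.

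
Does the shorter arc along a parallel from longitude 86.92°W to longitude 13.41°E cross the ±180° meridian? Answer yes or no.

No

Signed shortest Δλ = ((13.41 − -86.92 + 180) mod 360) − 180 = 100.33°.
Going east by 100.33° from -86.92° reaches +13.41° without touching 180°.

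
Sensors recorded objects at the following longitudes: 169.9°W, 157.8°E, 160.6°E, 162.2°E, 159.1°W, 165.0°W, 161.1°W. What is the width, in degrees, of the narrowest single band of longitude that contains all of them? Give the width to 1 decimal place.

43.1°

Sort the longitudes: -169.9°, -165.0°, -161.1°, -159.1°, +157.8°, +160.6°, +162.2°.
Eastward gaps between consecutive values (wrapping around): 4.9°, 3.9°, 2.0°, 316.9°, 2.8°, 1.6°, 27.9°.
Largest gap = 316.9° ⇒ minimal covering band is its complement: 360° − 316.9° = 43.1°.
Band runs from +157.8° eastward to -159.1°, crossing the antimeridian.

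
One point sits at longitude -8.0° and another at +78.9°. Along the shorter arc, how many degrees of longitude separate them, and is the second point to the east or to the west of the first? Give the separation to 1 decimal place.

86.9° east

Raw difference: 78.9 − -8.0 = 86.9°.
Normalise into (−180°, 180°]: 86.9° stays 86.9°.
Positive ⇒ the second point lies to the east; separation 86.9°.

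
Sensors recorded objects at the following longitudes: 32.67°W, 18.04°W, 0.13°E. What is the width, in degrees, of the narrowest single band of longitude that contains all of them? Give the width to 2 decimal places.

Sort the longitudes: -32.67°, -18.04°, +0.13°.
Eastward gaps between consecutive values (wrapping around): 14.63°, 18.17°, 327.20°.
Largest gap = 327.20° ⇒ minimal covering band is its complement: 360° − 327.20° = 32.80°.
Band runs from -32.67° eastward to +0.13°.

32.80°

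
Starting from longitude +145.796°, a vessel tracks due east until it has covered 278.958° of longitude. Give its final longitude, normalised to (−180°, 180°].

+64.754°

Start at +145.796°; shift +278.958° → +424.754°.
+424.754° lies outside (−180°, 180°]; subtract 360° → +64.754°.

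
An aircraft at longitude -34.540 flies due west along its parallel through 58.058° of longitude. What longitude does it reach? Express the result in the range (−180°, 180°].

Start at -34.540°; shift −58.058° → -92.598°.
-92.598° already lies in (−180°, 180°].

-92.598°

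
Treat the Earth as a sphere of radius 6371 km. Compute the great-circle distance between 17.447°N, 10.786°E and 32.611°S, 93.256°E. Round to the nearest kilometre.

10366 km

Δλ = 93.256 − 10.786 = 82.470°.
Δφ = -32.611 − 17.447 = -50.058°.
a = sin²(Δφ/2) + cos φ₁ · cos φ₂ · sin²(Δλ/2) = 0.528139.
c = 2·atan2(√a, √(1−a)) = 1.62710 rad → d = 6371·c ≈ 10366.27 km.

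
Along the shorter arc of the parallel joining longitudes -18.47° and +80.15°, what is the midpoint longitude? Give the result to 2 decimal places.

Signed shortest Δλ from -18.47° to +80.15° is +98.62°.
Midpoint longitude = -18.47° + (+98.62°)/2 = -18.47° + 49.31° = +30.84°.

+30.84°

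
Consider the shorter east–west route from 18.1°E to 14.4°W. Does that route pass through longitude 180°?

No

Signed shortest Δλ = ((-14.4 − 18.1 + 180) mod 360) − 180 = -32.5°.
Going west by 32.5° from +18.1° reaches -14.4° without touching 180°.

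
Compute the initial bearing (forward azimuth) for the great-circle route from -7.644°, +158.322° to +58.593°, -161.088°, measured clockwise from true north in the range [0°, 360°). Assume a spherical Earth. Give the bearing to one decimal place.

Δλ = -161.088 − 158.322 = -319.410°; wrapped into (−180°, 180°]: 40.590°.
θ = atan2( sin Δλ · cos φ₂ , cos φ₁ · sin φ₂ − sin φ₁ · cos φ₂ · cos Δλ )
  = atan2(0.33906, 0.89854) = 20.674° → normalised to [0°, 360°): 20.674°.

20.7°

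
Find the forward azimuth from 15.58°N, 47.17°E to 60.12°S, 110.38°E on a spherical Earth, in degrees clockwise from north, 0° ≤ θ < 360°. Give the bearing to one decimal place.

Δλ = 110.38 − 47.17 = 63.21°.
θ = atan2( sin Δλ · cos φ₂ , cos φ₁ · sin φ₂ − sin φ₁ · cos φ₂ · cos Δλ )
  = atan2(0.44471, -0.89552) = 153.591° → normalised to [0°, 360°): 153.591°.

153.6°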